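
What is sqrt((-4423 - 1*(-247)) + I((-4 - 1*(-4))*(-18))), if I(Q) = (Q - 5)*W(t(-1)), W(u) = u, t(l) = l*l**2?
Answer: I*sqrt(4171) ≈ 64.583*I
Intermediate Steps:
t(l) = l**3
I(Q) = 5 - Q (I(Q) = (Q - 5)*(-1)**3 = (-5 + Q)*(-1) = 5 - Q)
sqrt((-4423 - 1*(-247)) + I((-4 - 1*(-4))*(-18))) = sqrt((-4423 - 1*(-247)) + (5 - (-4 - 1*(-4))*(-18))) = sqrt((-4423 + 247) + (5 - (-4 + 4)*(-18))) = sqrt(-4176 + (5 - 0*(-18))) = sqrt(-4176 + (5 - 1*0)) = sqrt(-4176 + (5 + 0)) = sqrt(-4176 + 5) = sqrt(-4171) = I*sqrt(4171)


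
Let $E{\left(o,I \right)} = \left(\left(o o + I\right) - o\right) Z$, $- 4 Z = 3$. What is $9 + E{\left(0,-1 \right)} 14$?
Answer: $\frac{39}{2} \approx 19.5$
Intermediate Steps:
$Z = - \frac{3}{4}$ ($Z = \left(- \frac{1}{4}\right) 3 = - \frac{3}{4} \approx -0.75$)
$E{\left(o,I \right)} = - \frac{3 I}{4} - \frac{3 o^{2}}{4} + \frac{3 o}{4}$ ($E{\left(o,I \right)} = \left(\left(o o + I\right) - o\right) \left(- \frac{3}{4}\right) = \left(\left(o^{2} + I\right) - o\right) \left(- \frac{3}{4}\right) = \left(\left(I + o^{2}\right) - o\right) \left(- \frac{3}{4}\right) = \left(I + o^{2} - o\right) \left(- \frac{3}{4}\right) = - \frac{3 I}{4} - \frac{3 o^{2}}{4} + \frac{3 o}{4}$)
$9 + E{\left(0,-1 \right)} 14 = 9 + \left(\left(- \frac{3}{4}\right) \left(-1\right) - \frac{3 \cdot 0^{2}}{4} + \frac{3}{4} \cdot 0\right) 14 = 9 + \left(\frac{3}{4} - 0 + 0\right) 14 = 9 + \left(\frac{3}{4} + 0 + 0\right) 14 = 9 + \frac{3}{4} \cdot 14 = 9 + \frac{21}{2} = \frac{39}{2}$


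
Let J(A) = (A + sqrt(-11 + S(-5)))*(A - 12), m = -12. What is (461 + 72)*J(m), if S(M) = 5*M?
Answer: 153504 - 76752*I ≈ 1.535e+5 - 76752.0*I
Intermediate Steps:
J(A) = (-12 + A)*(A + 6*I) (J(A) = (A + sqrt(-11 + 5*(-5)))*(A - 12) = (A + sqrt(-11 - 25))*(-12 + A) = (A + sqrt(-36))*(-12 + A) = (A + 6*I)*(-12 + A) = (-12 + A)*(A + 6*I))
(461 + 72)*J(m) = (461 + 72)*((-12)**2 - 72*I + 6*(-12)*(-2 + I)) = 533*(144 - 72*I + (144 - 72*I)) = 533*(288 - 144*I) = 153504 - 76752*I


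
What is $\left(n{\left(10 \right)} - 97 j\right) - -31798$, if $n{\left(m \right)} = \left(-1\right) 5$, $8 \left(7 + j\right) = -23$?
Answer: $\frac{262007}{8} \approx 32751.0$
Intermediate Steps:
$j = - \frac{79}{8}$ ($j = -7 + \frac{1}{8} \left(-23\right) = -7 - \frac{23}{8} = - \frac{79}{8} \approx -9.875$)
$n{\left(m \right)} = -5$
$\left(n{\left(10 \right)} - 97 j\right) - -31798 = \left(-5 - - \frac{7663}{8}\right) - -31798 = \left(-5 + \frac{7663}{8}\right) + 31798 = \frac{7623}{8} + 31798 = \frac{262007}{8}$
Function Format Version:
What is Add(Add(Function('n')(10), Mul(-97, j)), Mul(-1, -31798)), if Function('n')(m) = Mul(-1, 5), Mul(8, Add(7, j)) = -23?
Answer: Rational(262007, 8) ≈ 32751.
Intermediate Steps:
j = Rational(-79, 8) (j = Add(-7, Mul(Rational(1, 8), -23)) = Add(-7, Rational(-23, 8)) = Rational(-79, 8) ≈ -9.8750)
Function('n')(m) = -5
Add(Add(Function('n')(10), Mul(-97, j)), Mul(-1, -31798)) = Add(Add(-5, Mul(-97, Rational(-79, 8))), Mul(-1, -31798)) = Add(Add(-5, Rational(7663, 8)), 31798) = Add(Rational(7623, 8), 31798) = Rational(262007, 8)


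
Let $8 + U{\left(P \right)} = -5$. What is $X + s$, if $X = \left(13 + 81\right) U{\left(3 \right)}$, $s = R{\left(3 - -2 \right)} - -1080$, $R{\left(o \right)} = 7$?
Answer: $-135$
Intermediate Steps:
$U{\left(P \right)} = -13$ ($U{\left(P \right)} = -8 - 5 = -13$)
$s = 1087$ ($s = 7 - -1080 = 7 + 1080 = 1087$)
$X = -1222$ ($X = \left(13 + 81\right) \left(-13\right) = 94 \left(-13\right) = -1222$)
$X + s = -1222 + 1087 = -135$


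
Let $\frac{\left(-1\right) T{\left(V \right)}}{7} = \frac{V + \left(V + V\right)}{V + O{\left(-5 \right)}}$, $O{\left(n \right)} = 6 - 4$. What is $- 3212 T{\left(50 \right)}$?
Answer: $\frac{843150}{13} \approx 64858.0$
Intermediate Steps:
$O{\left(n \right)} = 2$
$T{\left(V \right)} = - \frac{21 V}{2 + V}$ ($T{\left(V \right)} = - 7 \frac{V + \left(V + V\right)}{V + 2} = - 7 \frac{V + 2 V}{2 + V} = - 7 \frac{3 V}{2 + V} = - \frac{21 V}{2 + V}$)
$- 3212 T{\left(50 \right)} = - 3212 \left(\left(-21\right) 50 \frac{1}{2 + 50}\right) = - 3212 \left(\left(-21\right) 50 \cdot \frac{1}{52}\right) = \left(-3212\right) \left(- \frac{525}{26}\right) = \frac{843150}{13}$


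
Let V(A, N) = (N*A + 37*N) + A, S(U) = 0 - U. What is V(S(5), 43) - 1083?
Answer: 288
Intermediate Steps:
S(U) = -U
V(A, N) = A + 37*N + A*N (V(A, N) = (A*N + 37*N) + A = (37*N + A*N) + A = A + 37*N + A*N)
V(S(5), 43) - 1083 = (-1*5 + 37*43 - 1*5*43) - 1083 = (-5 + 1591 - 5*43) - 1083 = (-5 + 1591 - 215) - 1083 = 1371 - 1083 = 288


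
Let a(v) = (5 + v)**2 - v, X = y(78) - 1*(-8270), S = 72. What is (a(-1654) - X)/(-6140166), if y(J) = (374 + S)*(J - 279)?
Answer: -934077/2046722 ≈ -0.45638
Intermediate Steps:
y(J) = -124434 + 446*J (y(J) = (374 + 72)*(J - 279) = 446*(-279 + J) = -124434 + 446*J)
X = -81376 (X = (-124434 + 446*78) - 1*(-8270) = (-124434 + 34788) + 8270 = -89646 + 8270 = -81376)
(a(-1654) - X)/(-6140166) = (((5 - 1654)**2 - 1*(-1654)) - 1*(-81376))/(-6140166) = (((-1649)**2 + 1654) + 81376)*(-1/6140166) = ((2719201 + 1654) + 81376)*(-1/6140166) = (2720855 + 81376)*(-1/6140166) = 2802231*(-1/6140166) = -934077/2046722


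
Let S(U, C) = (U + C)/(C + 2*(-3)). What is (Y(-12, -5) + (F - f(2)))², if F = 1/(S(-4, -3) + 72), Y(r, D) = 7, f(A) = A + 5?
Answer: 81/429025 ≈ 0.00018880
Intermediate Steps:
S(U, C) = (C + U)/(-6 + C) (S(U, C) = (C + U)/(C - 6) = (C + U)/(-6 + C))
f(A) = 5 + A
F = 9/655 (F = 1/((-3 - 4)/(-6 - 3) + 72) = 1/(-7/(-9) + 72) = 1/(-⅑*(-7) + 72) = 1/(7/9 + 72) = 1/(655/9) = 9/655 ≈ 0.013740)
(Y(-12, -5) + (F - f(2)))² = (7 + (9/655 - (5 + 2)))² = (7 + (9/655 - 1*7))² = (7 + (9/655 - 7))² = (7 - 4576/655)² = (9/655)² = 81/429025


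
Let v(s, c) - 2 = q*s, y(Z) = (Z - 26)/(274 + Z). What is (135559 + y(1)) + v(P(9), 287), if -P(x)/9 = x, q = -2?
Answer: 1492952/11 ≈ 1.3572e+5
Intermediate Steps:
y(Z) = (-26 + Z)/(274 + Z)
P(x) = -9*x
v(s, c) = 2 - 2*s
(135559 + y(1)) + v(P(9), 287) = (135559 + (-26 + 1)/(274 + 1)) + (2 - (-18)*9) = (135559 - 25/275) + (2 - 2*(-81)) = (135559 + (1/275)*(-25)) + (2 + 162) = (135559 - 1/11) + 164 = 1491148/11 + 164 = 1492952/11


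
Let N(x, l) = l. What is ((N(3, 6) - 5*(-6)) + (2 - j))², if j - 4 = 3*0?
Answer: 1156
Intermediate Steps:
j = 4 (j = 4 + 3*0 = 4 + 0 = 4)
((N(3, 6) - 5*(-6)) + (2 - j))² = ((6 - 5*(-6)) + (2 - 1*4))² = ((6 + 30) + (2 - 4))² = (36 - 2)² = 34² = 1156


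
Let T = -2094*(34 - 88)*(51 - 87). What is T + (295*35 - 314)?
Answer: -4060725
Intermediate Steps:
T = -4070736 (T = -(-113076)*(-36) = -2094*1944 = -4070736)
T + (295*35 - 314) = -4070736 + (295*35 - 314) = -4070736 + (10325 - 314) = -4070736 + 10011 = -4060725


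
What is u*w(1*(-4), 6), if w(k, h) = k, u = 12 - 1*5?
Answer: -28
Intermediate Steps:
u = 7 (u = 12 - 5 = 7)
u*w(1*(-4), 6) = 7*(1*(-4)) = 7*(-4) = -28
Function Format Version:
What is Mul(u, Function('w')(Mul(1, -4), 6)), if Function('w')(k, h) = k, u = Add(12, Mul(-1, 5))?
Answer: -28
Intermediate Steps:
u = 7 (u = Add(12, -5) = 7)
Mul(u, Function('w')(Mul(1, -4), 6)) = Mul(7, Mul(1, -4)) = Mul(7, -4) = -28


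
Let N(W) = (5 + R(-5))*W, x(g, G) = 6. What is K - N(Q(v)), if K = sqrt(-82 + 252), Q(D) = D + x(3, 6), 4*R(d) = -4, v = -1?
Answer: -20 + sqrt(170) ≈ -6.9616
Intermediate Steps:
R(d) = -1 (R(d) = (1/4)*(-4) = -1)
Q(D) = 6 + D (Q(D) = D + 6 = 6 + D)
K = sqrt(170) ≈ 13.038
N(W) = 4*W (N(W) = (5 - 1)*W = 4*W)
K - N(Q(v)) = sqrt(170) - 4*(6 - 1) = sqrt(170) - 4*5 = sqrt(170) - 1*20 = sqrt(170) - 20 = -20 + sqrt(170)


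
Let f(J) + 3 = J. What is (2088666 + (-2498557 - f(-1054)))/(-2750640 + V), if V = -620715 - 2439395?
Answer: 204417/2905375 ≈ 0.070358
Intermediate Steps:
f(J) = -3 + J
V = -3060110
(2088666 + (-2498557 - f(-1054)))/(-2750640 + V) = (2088666 + (-2498557 - (-3 - 1054)))/(-2750640 - 3060110) = (2088666 + (-2498557 - 1*(-1057)))/(-5810750) = (2088666 + (-2498557 + 1057))*(-1/5810750) = (2088666 - 2497500)*(-1/5810750) = -408834*(-1/5810750) = 204417/2905375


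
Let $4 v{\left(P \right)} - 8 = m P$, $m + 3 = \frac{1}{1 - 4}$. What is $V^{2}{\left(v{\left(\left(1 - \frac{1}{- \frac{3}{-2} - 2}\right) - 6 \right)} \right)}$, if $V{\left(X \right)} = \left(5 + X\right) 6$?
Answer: $3249$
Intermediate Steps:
$m = - \frac{10}{3}$ ($m = -3 + \frac{1}{1 - 4} = -3 + \frac{1}{-3} = -3 - \frac{1}{3} = - \frac{10}{3} \approx -3.3333$)
$v{\left(P \right)} = 2 - \frac{5 P}{6}$ ($v{\left(P \right)} = 2 + \frac{\left(- \frac{10}{3}\right) P}{4} = 2 - \frac{5 P}{6}$)
$V{\left(X \right)} = 30 + 6 X$
$V^{2}{\left(v{\left(\left(1 - \frac{1}{- \frac{3}{-2} - 2}\right) - 6 \right)} \right)} = \left(30 + 6 \left(2 - \frac{5 \left(\left(1 - \frac{1}{- \frac{3}{-2} - 2}\right) - 6\right)}{6}\right)\right)^{2} = \left(30 + 6 \left(2 - \frac{5 \left(\left(1 - \frac{1}{\left(-3\right) \left(- \frac{1}{2}\right) - 2}\right) - 6\right)}{6}\right)\right)^{2} = \left(30 + 6 \left(2 - \frac{5 \left(\left(1 - \frac{1}{\frac{3}{2} - 2}\right) - 6\right)}{6}\right)\right)^{2} = \left(30 + 6 \left(2 - \frac{5 \left(\left(1 - \frac{1}{- \frac{1}{2}}\right) - 6\right)}{6}\right)\right)^{2} = \left(30 + 6 \left(2 - \frac{5 \left(\left(1 - -2\right) - 6\right)}{6}\right)\right)^{2} = \left(30 + 6 \left(2 - \frac{5 \left(\left(1 + 2\right) - 6\right)}{6}\right)\right)^{2} = \left(30 + 6 \left(2 - \frac{5 \left(3 - 6\right)}{6}\right)\right)^{2} = \left(30 + 6 \left(2 - - \frac{5}{2}\right)\right)^{2} = \left(30 + 6 \left(2 + \frac{5}{2}\right)\right)^{2} = \left(30 + 6 \cdot \frac{9}{2}\right)^{2} = \left(30 + 27\right)^{2} = 57^{2} = 3249$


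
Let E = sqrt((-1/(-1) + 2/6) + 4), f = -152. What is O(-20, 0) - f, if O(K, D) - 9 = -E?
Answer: 161 - 4*sqrt(3)/3 ≈ 158.69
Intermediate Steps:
E = 4*sqrt(3)/3 (E = sqrt((-1*(-1) + 2*(1/6)) + 4) = sqrt((1 + 1/3) + 4) = sqrt(4/3 + 4) = sqrt(16/3) = 4*sqrt(3)/3 ≈ 2.3094)
O(K, D) = 9 - 4*sqrt(3)/3
O(-20, 0) - f = (9 - 4*sqrt(3)/3) - 1*(-152) = (9 - 4*sqrt(3)/3) + 152 = 161 - 4*sqrt(3)/3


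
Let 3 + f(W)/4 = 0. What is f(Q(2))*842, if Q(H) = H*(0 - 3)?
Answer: -10104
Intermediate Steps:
Q(H) = -3*H (Q(H) = H*(-3) = -3*H)
f(W) = -12 (f(W) = -12 + 4*0 = -12 + 0 = -12)
f(Q(2))*842 = -12*842 = -10104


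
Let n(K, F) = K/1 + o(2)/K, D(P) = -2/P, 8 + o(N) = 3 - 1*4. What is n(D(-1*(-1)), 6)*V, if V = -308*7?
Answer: -5390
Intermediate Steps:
o(N) = -9 (o(N) = -8 + (3 - 1*4) = -8 + (3 - 4) = -8 - 1 = -9)
n(K, F) = K - 9/K (n(K, F) = K/1 - 9/K = K*1 - 9/K = K - 9/K)
V = -2156
n(D(-1*(-1)), 6)*V = (-2/((-1*(-1))) - 9/((-2/((-1*(-1))))))*(-2156) = (-2/1 - 9/((-2/1)))*(-2156) = (-2*1 - 9/((-2*1)))*(-2156) = (-2 - 9/(-2))*(-2156) = (-2 - 9*(-1/2))*(-2156) = (-2 + 9/2)*(-2156) = (5/2)*(-2156) = -5390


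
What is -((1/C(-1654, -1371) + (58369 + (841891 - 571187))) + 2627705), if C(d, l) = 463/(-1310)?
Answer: -1368986904/463 ≈ -2.9568e+6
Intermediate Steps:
C(d, l) = -463/1310 (C(d, l) = 463*(-1/1310) = -463/1310)
-((1/C(-1654, -1371) + (58369 + (841891 - 571187))) + 2627705) = -((1/(-463/1310) + (58369 + (841891 - 571187))) + 2627705) = -((-1310/463 + (58369 + 270704)) + 2627705) = -((-1310/463 + 329073) + 2627705) = -(152359489/463 + 2627705) = -1*1368986904/463 = -1368986904/463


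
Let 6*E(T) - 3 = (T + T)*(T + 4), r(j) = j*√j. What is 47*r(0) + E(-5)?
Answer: 13/6 ≈ 2.1667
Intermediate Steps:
r(j) = j^(3/2)
E(T) = ½ + T*(4 + T)/3 (E(T) = ½ + ((T + T)*(T + 4))/6 = ½ + ((2*T)*(4 + T))/6 = ½ + (2*T*(4 + T))/6 = ½ + T*(4 + T)/3)
47*r(0) + E(-5) = 47*0^(3/2) + (½ + (⅓)*(-5)² + (4/3)*(-5)) = 47*0 + (½ + (⅓)*25 - 20/3) = 0 + (½ + 25/3 - 20/3) = 0 + 13/6 = 13/6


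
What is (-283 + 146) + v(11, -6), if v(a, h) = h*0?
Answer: -137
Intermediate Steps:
v(a, h) = 0
(-283 + 146) + v(11, -6) = (-283 + 146) + 0 = -137 + 0 = -137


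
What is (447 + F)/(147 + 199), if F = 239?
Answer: 343/173 ≈ 1.9827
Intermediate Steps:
(447 + F)/(147 + 199) = (447 + 239)/(147 + 199) = 686/346 = 686*(1/346) = 343/173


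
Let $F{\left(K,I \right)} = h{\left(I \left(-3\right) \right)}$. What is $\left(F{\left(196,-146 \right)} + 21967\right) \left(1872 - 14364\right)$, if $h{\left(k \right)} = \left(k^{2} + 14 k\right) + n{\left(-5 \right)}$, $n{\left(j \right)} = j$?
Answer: $-2747465496$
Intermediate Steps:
$h{\left(k \right)} = -5 + k^{2} + 14 k$ ($h{\left(k \right)} = \left(k^{2} + 14 k\right) - 5 = -5 + k^{2} + 14 k$)
$F{\left(K,I \right)} = -5 - 42 I + 9 I^{2}$ ($F{\left(K,I \right)} = -5 + \left(I \left(-3\right)\right)^{2} + 14 I \left(-3\right) = -5 + \left(- 3 I\right)^{2} + 14 \left(- 3 I\right) = -5 + 9 I^{2} - 42 I = -5 - 42 I + 9 I^{2}$)
$\left(F{\left(196,-146 \right)} + 21967\right) \left(1872 - 14364\right) = \left(\left(-5 - -6132 + 9 \left(-146\right)^{2}\right) + 21967\right) \left(1872 - 14364\right) = \left(\left(-5 + 6132 + 9 \cdot 21316\right) + 21967\right) \left(-12492\right) = \left(\left(-5 + 6132 + 191844\right) + 21967\right) \left(-12492\right) = \left(197971 + 21967\right) \left(-12492\right) = 219938 \left(-12492\right) = -2747465496$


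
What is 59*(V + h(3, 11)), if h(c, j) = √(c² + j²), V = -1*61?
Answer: -3599 + 59*√130 ≈ -2926.3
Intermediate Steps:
V = -61
59*(V + h(3, 11)) = 59*(-61 + √(3² + 11²)) = 59*(-61 + √(9 + 121)) = 59*(-61 + √130) = -3599 + 59*√130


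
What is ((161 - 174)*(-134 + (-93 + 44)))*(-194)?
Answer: -461526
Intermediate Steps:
((161 - 174)*(-134 + (-93 + 44)))*(-194) = -13*(-134 - 49)*(-194) = -13*(-183)*(-194) = 2379*(-194) = -461526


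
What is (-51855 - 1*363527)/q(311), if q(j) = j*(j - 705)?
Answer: 207691/61267 ≈ 3.3899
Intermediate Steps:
q(j) = j*(-705 + j)
(-51855 - 1*363527)/q(311) = (-51855 - 1*363527)/((311*(-705 + 311))) = (-51855 - 363527)/((311*(-394))) = -415382/(-122534) = -415382*(-1/122534) = 207691/61267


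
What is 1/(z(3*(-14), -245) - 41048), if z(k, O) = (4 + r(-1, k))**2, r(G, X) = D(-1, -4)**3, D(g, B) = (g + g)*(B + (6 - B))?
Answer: 1/2931128 ≈ 3.4117e-7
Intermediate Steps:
D(g, B) = 12*g (D(g, B) = (2*g)*6 = 12*g)
r(G, X) = -1728 (r(G, X) = (12*(-1))**3 = (-12)**3 = -1728)
z(k, O) = 2972176 (z(k, O) = (4 - 1728)**2 = (-1724)**2 = 2972176)
1/(z(3*(-14), -245) - 41048) = 1/(2972176 - 41048) = 1/2931128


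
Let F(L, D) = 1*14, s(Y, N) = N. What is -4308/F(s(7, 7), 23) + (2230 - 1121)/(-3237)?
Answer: -6980261/22659 ≈ -308.06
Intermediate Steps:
F(L, D) = 14
-4308/F(s(7, 7), 23) + (2230 - 1121)/(-3237) = -4308/14 + (2230 - 1121)/(-3237) = -4308*1/14 + 1109*(-1/3237) = -2154/7 - 1109/3237 = -6980261/22659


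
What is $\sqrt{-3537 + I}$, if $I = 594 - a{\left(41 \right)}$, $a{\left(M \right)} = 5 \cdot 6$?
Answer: $i \sqrt{2973} \approx 54.525 i$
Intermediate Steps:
$a{\left(M \right)} = 30$
$I = 564$ ($I = 594 - 30 = 564$)
$\sqrt{-3537 + I} = \sqrt{-3537 + 564} = \sqrt{-2973} = i \sqrt{2973}$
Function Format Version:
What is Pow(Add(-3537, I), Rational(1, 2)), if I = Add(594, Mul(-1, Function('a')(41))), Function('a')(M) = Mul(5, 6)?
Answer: Mul(I, Pow(2973, Rational(1, 2))) ≈ Mul(54.525, I)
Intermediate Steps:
Function('a')(M) = 30
I = 564 (I = Add(594, Mul(-1, 30)) = Add(594, -30) = 564)
Pow(Add(-3537, I), Rational(1, 2)) = Pow(Add(-3537, 564), Rational(1, 2)) = Pow(-2973, Rational(1, 2)) = Mul(I, Pow(2973, Rational(1, 2)))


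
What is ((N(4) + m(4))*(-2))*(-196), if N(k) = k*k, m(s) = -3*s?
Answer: 1568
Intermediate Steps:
N(k) = k²
((N(4) + m(4))*(-2))*(-196) = ((4² - 3*4)*(-2))*(-196) = ((16 - 12)*(-2))*(-196) = (4*(-2))*(-196) = -8*(-196) = 1568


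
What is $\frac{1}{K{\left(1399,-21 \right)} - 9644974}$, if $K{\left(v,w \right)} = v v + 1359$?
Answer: $- \frac{1}{7686414} \approx -1.301 \cdot 10^{-7}$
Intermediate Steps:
$K{\left(v,w \right)} = 1359 + v^{2}$ ($K{\left(v,w \right)} = v^{2} + 1359 = 1359 + v^{2}$)
$\frac{1}{K{\left(1399,-21 \right)} - 9644974} = \frac{1}{\left(1359 + 1399^{2}\right) - 9644974} = \frac{1}{\left(1359 + 1957201\right) - 9644974} = \frac{1}{1958560 - 9644974} = \frac{1}{-7686414} = - \frac{1}{7686414}$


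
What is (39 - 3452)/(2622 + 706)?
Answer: -3413/3328 ≈ -1.0255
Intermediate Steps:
(39 - 3452)/(2622 + 706) = -3413/3328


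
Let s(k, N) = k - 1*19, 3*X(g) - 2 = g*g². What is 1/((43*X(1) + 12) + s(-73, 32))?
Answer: -1/37 ≈ -0.027027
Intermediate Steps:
X(g) = ⅔ + g³/3 (X(g) = ⅔ + (g*g²)/3 = ⅔ + g³/3)
s(k, N) = -19 + k (s(k, N) = k - 19 = -19 + k)
1/((43*X(1) + 12) + s(-73, 32)) = 1/((43*(⅔ + (⅓)*1³) + 12) + (-19 - 73)) = 1/((43*(⅔ + (⅓)*1) + 12) - 92) = 1/((43*(⅔ + ⅓) + 12) - 92) = 1/((43*1 + 12) - 92) = 1/((43 + 12) - 92) = 1/(55 - 92) = 1/(-37) = -1/37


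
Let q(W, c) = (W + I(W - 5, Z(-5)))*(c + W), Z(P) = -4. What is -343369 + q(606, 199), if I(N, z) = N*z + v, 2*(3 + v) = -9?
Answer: -3593593/2 ≈ -1.7968e+6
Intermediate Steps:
v = -15/2 (v = -3 + (½)*(-9) = -3 - 9/2 = -15/2 ≈ -7.5000)
I(N, z) = -15/2 + N*z (I(N, z) = N*z - 15/2 = -15/2 + N*z)
q(W, c) = (25/2 - 3*W)*(W + c) (q(W, c) = (W + (-15/2 + (W - 5)*(-4)))*(c + W) = (W + (-15/2 + (-5 + W)*(-4)))*(W + c) = (W + (-15/2 + (20 - 4*W)))*(W + c) = (W + (25/2 - 4*W))*(W + c) = (25/2 - 3*W)*(W + c))
-343369 + q(606, 199) = -343369 + (-3*606² + (25/2)*606 + (25/2)*199 - 3*606*199) = -343369 + (-3*367236 + 7575 + 4975/2 - 361782) = -343369 + (-1101708 + 7575 + 4975/2 - 361782) = -343369 - 2906855/2 = -3593593/2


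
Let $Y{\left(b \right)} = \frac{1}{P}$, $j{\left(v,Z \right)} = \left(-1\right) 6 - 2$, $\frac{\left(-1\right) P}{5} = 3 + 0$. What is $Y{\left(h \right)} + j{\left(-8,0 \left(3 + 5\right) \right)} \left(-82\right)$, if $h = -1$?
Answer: $\frac{9839}{15} \approx 655.93$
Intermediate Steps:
$P = -15$ ($P = - 5 \left(3 + 0\right) = \left(-5\right) 3 = -15$)
$j{\left(v,Z \right)} = -8$ ($j{\left(v,Z \right)} = -6 - 2 = -8$)
$Y{\left(b \right)} = - \frac{1}{15}$ ($Y{\left(b \right)} = \frac{1}{-15} = - \frac{1}{15}$)
$Y{\left(h \right)} + j{\left(-8,0 \left(3 + 5\right) \right)} \left(-82\right) = - \frac{1}{15} - -656 = - \frac{1}{15} + 656 = \frac{9839}{15}$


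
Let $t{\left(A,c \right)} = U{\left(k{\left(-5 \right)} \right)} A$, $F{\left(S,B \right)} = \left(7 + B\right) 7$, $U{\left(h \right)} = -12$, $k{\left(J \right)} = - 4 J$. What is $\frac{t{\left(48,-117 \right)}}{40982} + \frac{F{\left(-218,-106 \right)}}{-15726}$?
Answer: $\frac{3223725}{107413822} \approx 0.030012$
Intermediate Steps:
$F{\left(S,B \right)} = 49 + 7 B$
$t{\left(A,c \right)} = - 12 A$
$\frac{t{\left(48,-117 \right)}}{40982} + \frac{F{\left(-218,-106 \right)}}{-15726} = \frac{\left(-12\right) 48}{40982} + \frac{49 + 7 \left(-106\right)}{-15726} = \left(-576\right) \frac{1}{40982} + \left(49 - 742\right) \left(- \frac{1}{15726}\right) = - \frac{288}{20491} - - \frac{231}{5242} = - \frac{288}{20491} + \frac{231}{5242} = \frac{3223725}{107413822}$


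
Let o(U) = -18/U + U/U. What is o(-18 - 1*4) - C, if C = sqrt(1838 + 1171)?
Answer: 20/11 - sqrt(3009) ≈ -53.036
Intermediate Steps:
o(U) = 1 - 18/U (o(U) = -18/U + 1 = 1 - 18/U)
C = sqrt(3009) ≈ 54.854
o(-18 - 1*4) - C = (-18 + (-18 - 1*4))/(-18 - 1*4) - sqrt(3009) = (-18 + (-18 - 4))/(-18 - 4) - sqrt(3009) = (-18 - 22)/(-22) - sqrt(3009) = -1/22*(-40) - sqrt(3009) = 20/11 - sqrt(3009)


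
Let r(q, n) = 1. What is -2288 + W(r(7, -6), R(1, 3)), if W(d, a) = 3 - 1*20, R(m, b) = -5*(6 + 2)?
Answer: -2305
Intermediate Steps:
R(m, b) = -40 (R(m, b) = -5*8 = -40)
W(d, a) = -17 (W(d, a) = 3 - 20 = -17)
-2288 + W(r(7, -6), R(1, 3)) = -2288 - 17 = -2305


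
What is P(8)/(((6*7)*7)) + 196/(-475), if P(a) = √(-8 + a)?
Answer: -196/475 ≈ -0.41263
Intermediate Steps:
P(8)/(((6*7)*7)) + 196/(-475) = √(-8 + 8)/(((6*7)*7)) + 196/(-475) = √0/((42*7)) + 196*(-1/475) = 0/294 - 196/475 = 0*(1/294) - 196/475 = 0 - 196/475 = -196/475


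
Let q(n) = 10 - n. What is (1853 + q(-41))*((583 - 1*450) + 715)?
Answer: 1614592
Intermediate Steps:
(1853 + q(-41))*((583 - 1*450) + 715) = (1853 + (10 - 1*(-41)))*((583 - 1*450) + 715) = (1853 + (10 + 41))*((583 - 450) + 715) = (1853 + 51)*(133 + 715) = 1904*848 = 1614592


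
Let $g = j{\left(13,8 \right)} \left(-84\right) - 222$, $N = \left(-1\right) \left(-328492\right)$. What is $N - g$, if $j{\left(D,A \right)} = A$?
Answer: $329386$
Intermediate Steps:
$N = 328492$
$g = -894$ ($g = 8 \left(-84\right) - 222 = -672 - 222 = -894$)
$N - g = 328492 - -894 = 328492 + 894 = 329386$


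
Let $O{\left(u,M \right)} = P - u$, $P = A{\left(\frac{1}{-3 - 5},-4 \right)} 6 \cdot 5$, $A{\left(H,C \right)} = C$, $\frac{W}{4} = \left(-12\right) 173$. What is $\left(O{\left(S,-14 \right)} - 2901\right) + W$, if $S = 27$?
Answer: $-11352$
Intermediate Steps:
$W = -8304$ ($W = 4 \left(\left(-12\right) 173\right) = 4 \left(-2076\right) = -8304$)
$P = -120$ ($P = \left(-4\right) 6 \cdot 5 = \left(-24\right) 5 = -120$)
$O{\left(u,M \right)} = -120 - u$
$\left(O{\left(S,-14 \right)} - 2901\right) + W = \left(\left(-120 - 27\right) - 2901\right) - 8304 = \left(-147 - 2901\right) - 8304 = -3048 - 8304 = -11352$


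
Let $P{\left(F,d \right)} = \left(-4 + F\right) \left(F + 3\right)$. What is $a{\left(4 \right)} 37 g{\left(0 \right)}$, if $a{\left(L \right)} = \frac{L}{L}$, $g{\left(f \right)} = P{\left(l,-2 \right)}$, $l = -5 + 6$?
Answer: $-444$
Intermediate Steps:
$l = 1$
$P{\left(F,d \right)} = \left(-4 + F\right) \left(3 + F\right)$
$g{\left(f \right)} = -12$ ($g{\left(f \right)} = -12 + 1^{2} - 1 = -12 + 1 - 1 = -12$)
$a{\left(L \right)} = 1$
$a{\left(4 \right)} 37 g{\left(0 \right)} = 1 \cdot 37 \left(-12\right) = 37 \left(-12\right) = -444$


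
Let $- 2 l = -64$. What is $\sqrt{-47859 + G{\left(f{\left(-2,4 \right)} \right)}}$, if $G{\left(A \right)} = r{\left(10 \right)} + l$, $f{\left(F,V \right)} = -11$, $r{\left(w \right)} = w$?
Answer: $3 i \sqrt{5313} \approx 218.67 i$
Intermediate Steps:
$l = 32$ ($l = \left(- \frac{1}{2}\right) \left(-64\right) = 32$)
$G{\left(A \right)} = 42$ ($G{\left(A \right)} = 10 + 32 = 42$)
$\sqrt{-47859 + G{\left(f{\left(-2,4 \right)} \right)}} = \sqrt{-47859 + 42} = \sqrt{-47817} = 3 i \sqrt{5313}$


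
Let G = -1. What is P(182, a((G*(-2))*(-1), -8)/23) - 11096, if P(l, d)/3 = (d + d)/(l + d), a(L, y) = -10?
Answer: -3861413/348 ≈ -11096.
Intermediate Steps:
P(l, d) = 6*d/(d + l) (P(l, d) = 3*((d + d)/(l + d)) = 3*((2*d)/(d + l)) = 3*(2*d/(d + l)) = 6*d/(d + l))
P(182, a((G*(-2))*(-1), -8)/23) - 11096 = 6*(-10/23)/(-10/23 + 182) - 11096 = 6*(-10/23)/(4176/23) - 11096 = 6*(-10/23)*(23/4176) - 11096 = -5/348 - 11096 = -3861413/348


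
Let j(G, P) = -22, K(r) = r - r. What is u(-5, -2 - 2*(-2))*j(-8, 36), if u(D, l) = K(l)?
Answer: 0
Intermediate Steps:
K(r) = 0
u(D, l) = 0
u(-5, -2 - 2*(-2))*j(-8, 36) = 0*(-22) = 0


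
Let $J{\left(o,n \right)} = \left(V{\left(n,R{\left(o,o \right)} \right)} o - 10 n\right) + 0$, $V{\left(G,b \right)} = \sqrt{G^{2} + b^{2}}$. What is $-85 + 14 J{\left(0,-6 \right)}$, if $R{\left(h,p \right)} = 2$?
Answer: $755$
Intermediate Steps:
$J{\left(o,n \right)} = - 10 n + o \sqrt{4 + n^{2}}$ ($J{\left(o,n \right)} = \left(\sqrt{n^{2} + 2^{2}} o - 10 n\right) + 0 = \left(\sqrt{n^{2} + 4} o - 10 n\right) + 0 = \left(\sqrt{4 + n^{2}} o - 10 n\right) + 0 = \left(o \sqrt{4 + n^{2}} - 10 n\right) + 0 = \left(- 10 n + o \sqrt{4 + n^{2}}\right) + 0 = - 10 n + o \sqrt{4 + n^{2}}$)
$-85 + 14 J{\left(0,-6 \right)} = -85 + 14 \left(\left(-10\right) \left(-6\right) + 0 \sqrt{4 + \left(-6\right)^{2}}\right) = -85 + 14 \left(60 + 0 \sqrt{4 + 36}\right) = -85 + 14 \left(60 + 0 \sqrt{40}\right) = -85 + 14 \left(60 + 0 \cdot 2 \sqrt{10}\right) = -85 + 14 \left(60 + 0\right) = -85 + 14 \cdot 60 = -85 + 840 = 755$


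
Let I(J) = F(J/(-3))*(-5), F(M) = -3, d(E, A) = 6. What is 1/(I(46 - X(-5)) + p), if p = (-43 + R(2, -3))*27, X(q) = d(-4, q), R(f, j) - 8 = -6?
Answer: -1/1092 ≈ -0.00091575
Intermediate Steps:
R(f, j) = 2 (R(f, j) = 8 - 6 = 2)
X(q) = 6
I(J) = 15 (I(J) = -3*(-5) = 15)
p = -1107 (p = (-43 + 2)*27 = -41*27 = -1107)
1/(I(46 - X(-5)) + p) = 1/(15 - 1107) = 1/(-1092) = -1/1092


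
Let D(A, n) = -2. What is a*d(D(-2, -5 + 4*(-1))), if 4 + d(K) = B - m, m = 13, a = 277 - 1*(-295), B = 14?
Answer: -1716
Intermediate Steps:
a = 572 (a = 277 + 295 = 572)
d(K) = -3 (d(K) = -4 + (14 - 1*13) = -4 + (14 - 13) = -4 + 1 = -3)
a*d(D(-2, -5 + 4*(-1))) = 572*(-3) = -1716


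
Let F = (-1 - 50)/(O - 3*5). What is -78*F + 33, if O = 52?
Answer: 5199/37 ≈ 140.51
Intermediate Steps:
F = -51/37 (F = (-1 - 50)/(52 - 3*5) = -51/(52 - 15) = -51/37 ≈ -1.3784)
-78*F + 33 = -78*(-51/37) + 33 = 3978/37 + 33 = 5199/37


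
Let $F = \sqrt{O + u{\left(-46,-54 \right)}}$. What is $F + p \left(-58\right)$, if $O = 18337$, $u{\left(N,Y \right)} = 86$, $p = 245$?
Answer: $-14210 + 3 \sqrt{2047} \approx -14074.0$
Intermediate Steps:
$F = 3 \sqrt{2047}$ ($F = \sqrt{18337 + 86} = \sqrt{18423} = 3 \sqrt{2047} \approx 135.73$)
$F + p \left(-58\right) = 3 \sqrt{2047} + 245 \left(-58\right) = 3 \sqrt{2047} - 14210 = -14210 + 3 \sqrt{2047}$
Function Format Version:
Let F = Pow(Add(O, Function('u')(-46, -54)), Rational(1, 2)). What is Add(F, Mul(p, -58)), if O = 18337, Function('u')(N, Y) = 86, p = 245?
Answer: Add(-14210, Mul(3, Pow(2047, Rational(1, 2)))) ≈ -14074.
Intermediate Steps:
F = Mul(3, Pow(2047, Rational(1, 2))) (F = Pow(Add(18337, 86), Rational(1, 2)) = Pow(18423, Rational(1, 2)) = Mul(3, Pow(2047, Rational(1, 2))) ≈ 135.73)
Add(F, Mul(p, -58)) = Add(Mul(3, Pow(2047, Rational(1, 2))), Mul(245, -58)) = Add(Mul(3, Pow(2047, Rational(1, 2))), -14210) = Add(-14210, Mul(3, Pow(2047, Rational(1, 2))))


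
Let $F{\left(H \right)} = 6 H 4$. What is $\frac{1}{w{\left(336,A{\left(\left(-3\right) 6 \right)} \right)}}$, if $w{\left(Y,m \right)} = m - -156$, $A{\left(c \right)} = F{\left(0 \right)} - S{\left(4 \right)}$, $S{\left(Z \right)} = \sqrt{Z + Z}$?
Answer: $\frac{39}{6082} + \frac{\sqrt{2}}{12164} \approx 0.0065286$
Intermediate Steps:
$S{\left(Z \right)} = \sqrt{2} \sqrt{Z}$ ($S{\left(Z \right)} = \sqrt{2 Z} = \sqrt{2} \sqrt{Z}$)
$F{\left(H \right)} = 24 H$
$A{\left(c \right)} = - 2 \sqrt{2}$ ($A{\left(c \right)} = 24 \cdot 0 - \sqrt{2} \sqrt{4} = 0 - \sqrt{2} \cdot 2 = 0 - 2 \sqrt{2} = - 2 \sqrt{2}$)
$w{\left(Y,m \right)} = 156 + m$ ($w{\left(Y,m \right)} = m + 156 = 156 + m$)
$\frac{1}{w{\left(336,A{\left(\left(-3\right) 6 \right)} \right)}} = \frac{1}{156 - 2 \sqrt{2}}$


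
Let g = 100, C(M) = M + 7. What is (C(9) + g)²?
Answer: 13456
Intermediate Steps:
C(M) = 7 + M
(C(9) + g)² = ((7 + 9) + 100)² = (16 + 100)² = 116² = 13456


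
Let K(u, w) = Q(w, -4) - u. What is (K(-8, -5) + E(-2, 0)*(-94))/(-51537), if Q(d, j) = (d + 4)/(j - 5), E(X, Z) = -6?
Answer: -5149/463833 ≈ -0.011101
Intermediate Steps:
Q(d, j) = (4 + d)/(-5 + j)
K(u, w) = -4/9 - u - w/9 (K(u, w) = (4 + w)/(-5 - 4) - u = (4 + w)/(-9) - u = -(4 + w)/9 - u = (-4/9 - w/9) - u = -4/9 - u - w/9)
(K(-8, -5) + E(-2, 0)*(-94))/(-51537) = ((-4/9 - 1*(-8) - ⅑*(-5)) - 6*(-94))/(-51537) = ((-4/9 + 8 + 5/9) + 564)*(-1/51537) = (73/9 + 564)*(-1/51537) = (5149/9)*(-1/51537) = -5149/463833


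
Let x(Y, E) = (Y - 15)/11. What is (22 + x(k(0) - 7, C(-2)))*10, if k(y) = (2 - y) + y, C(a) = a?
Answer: 2220/11 ≈ 201.82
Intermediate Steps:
k(y) = 2
x(Y, E) = -15/11 + Y/11 (x(Y, E) = (-15 + Y)*(1/11) = -15/11 + Y/11)
(22 + x(k(0) - 7, C(-2)))*10 = (22 + (-15/11 + (2 - 7)/11))*10 = (22 + (-15/11 + (1/11)*(-5)))*10 = (22 + (-15/11 - 5/11))*10 = (22 - 20/11)*10 = (222/11)*10 = 2220/11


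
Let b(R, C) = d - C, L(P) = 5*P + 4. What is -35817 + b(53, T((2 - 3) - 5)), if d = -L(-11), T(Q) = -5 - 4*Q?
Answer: -35785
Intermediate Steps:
L(P) = 4 + 5*P
d = 51 (d = -(4 + 5*(-11)) = -(4 - 55) = -1*(-51) = 51)
b(R, C) = 51 - C
-35817 + b(53, T((2 - 3) - 5)) = -35817 + (51 - (-5 - 4*((2 - 3) - 5))) = -35817 + (51 - (-5 - 4*(-1 - 5))) = -35817 + (51 - (-5 - 4*(-6))) = -35817 + (51 - (-5 + 24)) = -35817 + (51 - 1*19) = -35817 + (51 - 19) = -35817 + 32 = -35785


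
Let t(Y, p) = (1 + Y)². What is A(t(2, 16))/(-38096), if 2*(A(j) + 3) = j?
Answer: -3/76192 ≈ -3.9374e-5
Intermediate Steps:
A(j) = -3 + j/2
A(t(2, 16))/(-38096) = (-3 + (1 + 2)²/2)/(-38096) = (-3 + (½)*3²)*(-1/38096) = (-3 + (½)*9)*(-1/38096) = (-3 + 9/2)*(-1/38096) = (3/2)*(-1/38096) = -3/76192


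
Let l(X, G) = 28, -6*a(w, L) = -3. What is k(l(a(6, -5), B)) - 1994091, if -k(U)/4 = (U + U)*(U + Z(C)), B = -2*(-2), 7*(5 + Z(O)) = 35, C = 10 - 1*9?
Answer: -2000363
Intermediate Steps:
a(w, L) = ½ (a(w, L) = -⅙*(-3) = ½)
C = 1 (C = 10 - 9 = 1)
Z(O) = 0 (Z(O) = -5 + (⅐)*35 = -5 + 5 = 0)
B = 4
k(U) = -8*U² (k(U) = -4*(U + U)*(U + 0) = -4*2*U*U = -8*U²)
k(l(a(6, -5), B)) - 1994091 = -8*28² - 1994091 = -8*784 - 1994091 = -6272 - 1994091 = -2000363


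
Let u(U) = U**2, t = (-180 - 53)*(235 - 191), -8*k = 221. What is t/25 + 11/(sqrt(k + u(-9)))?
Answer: -10252/25 + 22*sqrt(854)/427 ≈ -408.57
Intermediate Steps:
k = -221/8 (k = -1/8*221 = -221/8 ≈ -27.625)
t = -10252 (t = -233*44 = -10252)
t/25 + 11/(sqrt(k + u(-9))) = -10252/25 + 11/(sqrt(-221/8 + (-9)**2)) = -10252*1/25 + 11/(sqrt(-221/8 + 81)) = -10252/25 + 11/(sqrt(427/8)) = -10252/25 + 11/((sqrt(854)/4)) = -10252/25 + 11*(2*sqrt(854)/427) = -10252/25 + 22*sqrt(854)/427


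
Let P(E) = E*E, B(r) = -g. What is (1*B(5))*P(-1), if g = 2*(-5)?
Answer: 10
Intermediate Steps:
g = -10
B(r) = 10 (B(r) = -1*(-10) = 10)
P(E) = E**2
(1*B(5))*P(-1) = (1*10)*(-1)**2 = 10*1 = 10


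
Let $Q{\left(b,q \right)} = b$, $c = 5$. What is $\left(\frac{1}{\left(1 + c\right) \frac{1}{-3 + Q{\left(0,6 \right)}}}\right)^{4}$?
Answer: $\frac{1}{16} \approx 0.0625$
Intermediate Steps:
$\left(\frac{1}{\left(1 + c\right) \frac{1}{-3 + Q{\left(0,6 \right)}}}\right)^{4} = \left(\frac{1}{\left(1 + 5\right) \frac{1}{-3 + 0}}\right)^{4} = \left(\frac{1}{6 \frac{1}{-3}}\right)^{4} = \left(\frac{1}{6 \left(- \frac{1}{3}\right)}\right)^{4} = \left(\frac{1}{-2}\right)^{4} = \left(- \frac{1}{2}\right)^{4} = \frac{1}{16}$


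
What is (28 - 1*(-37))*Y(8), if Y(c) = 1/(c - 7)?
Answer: 65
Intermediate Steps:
Y(c) = 1/(-7 + c)
(28 - 1*(-37))*Y(8) = (28 - 1*(-37))/(-7 + 8) = (28 + 37)/1 = 65*1 = 65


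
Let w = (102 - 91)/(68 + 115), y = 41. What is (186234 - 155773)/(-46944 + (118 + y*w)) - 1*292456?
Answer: -2505975348755/8568707 ≈ -2.9246e+5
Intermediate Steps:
w = 11/183 ≈ 0.060109
(186234 - 155773)/(-46944 + (118 + y*w)) - 1*292456 = (186234 - 155773)/(-46944 + (118 + 41*(11/183))) - 1*292456 = 30461/(-46944 + (118 + 451/183)) - 292456 = 30461/(-46944 + 22045/183) - 292456 = 30461/(-8568707/183) - 292456 = 30461*(-183/8568707) - 292456 = -5574363/8568707 - 292456 = -2505975348755/8568707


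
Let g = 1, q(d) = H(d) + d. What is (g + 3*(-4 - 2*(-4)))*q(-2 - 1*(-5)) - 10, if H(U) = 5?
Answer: 94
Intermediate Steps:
q(d) = 5 + d
(g + 3*(-4 - 2*(-4)))*q(-2 - 1*(-5)) - 10 = (1 + 3*(-4 - 2*(-4)))*(5 + (-2 - 1*(-5))) - 10 = (1 + 3*(-4 + 8))*(5 + (-2 + 5)) - 10 = (1 + 3*4)*(5 + 3) - 10 = (1 + 12)*8 - 10 = 13*8 - 10 = 104 - 10 = 94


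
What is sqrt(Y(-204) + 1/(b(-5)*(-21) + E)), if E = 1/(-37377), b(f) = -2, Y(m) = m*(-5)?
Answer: sqrt(2513721836494821)/1569833 ≈ 31.938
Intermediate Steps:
Y(m) = -5*m
E = -1/37377 ≈ -2.6754e-5
sqrt(Y(-204) + 1/(b(-5)*(-21) + E)) = sqrt(-5*(-204) + 1/(-2*(-21) - 1/37377)) = sqrt(1020 + 1/(42 - 1/37377)) = sqrt(1020 + 1/(1569833/37377)) = sqrt(1020 + 37377/1569833) = sqrt(1601267037/1569833) = sqrt(2513721836494821)/1569833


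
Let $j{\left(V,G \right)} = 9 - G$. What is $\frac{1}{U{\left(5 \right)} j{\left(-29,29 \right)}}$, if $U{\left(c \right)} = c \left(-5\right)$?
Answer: $\frac{1}{500} \approx 0.002$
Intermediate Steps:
$U{\left(c \right)} = - 5 c$
$\frac{1}{U{\left(5 \right)} j{\left(-29,29 \right)}} = \frac{1}{\left(-5\right) 5 \left(9 - 29\right)} = \frac{1}{\left(-25\right) \left(9 - 29\right)} = \frac{1}{\left(-25\right) \left(-20\right)} = \frac{1}{500}$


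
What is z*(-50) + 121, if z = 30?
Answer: -1379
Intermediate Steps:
z*(-50) + 121 = 30*(-50) + 121 = -1500 + 121 = -1379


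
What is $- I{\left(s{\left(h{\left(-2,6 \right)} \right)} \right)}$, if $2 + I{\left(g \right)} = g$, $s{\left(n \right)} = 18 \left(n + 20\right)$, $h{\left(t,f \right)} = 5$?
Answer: $-448$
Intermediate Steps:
$s{\left(n \right)} = 360 + 18 n$ ($s{\left(n \right)} = 18 \left(20 + n\right) = 360 + 18 n$)
$I{\left(g \right)} = -2 + g$
$- I{\left(s{\left(h{\left(-2,6 \right)} \right)} \right)} = - (-2 + \left(360 + 18 \cdot 5\right)) = - (-2 + \left(360 + 90\right)) = - (-2 + 450) = \left(-1\right) 448 = -448$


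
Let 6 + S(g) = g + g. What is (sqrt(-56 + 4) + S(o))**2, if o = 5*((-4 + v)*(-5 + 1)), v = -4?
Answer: 98544 + 1256*I*sqrt(13) ≈ 98544.0 + 4528.6*I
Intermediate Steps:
o = 160 (o = 5*((-4 - 4)*(-5 + 1)) = 5*(-8*(-4)) = 5*32 = 160)
S(g) = -6 + 2*g (S(g) = -6 + (g + g) = -6 + 2*g)
(sqrt(-56 + 4) + S(o))**2 = (sqrt(-56 + 4) + (-6 + 2*160))**2 = (sqrt(-52) + (-6 + 320))**2 = (2*I*sqrt(13) + 314)**2 = (314 + 2*I*sqrt(13))**2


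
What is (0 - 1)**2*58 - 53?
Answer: 5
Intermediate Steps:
(0 - 1)**2*58 - 53 = (-1)**2*58 - 53 = 1*58 - 53 = 58 - 53 = 5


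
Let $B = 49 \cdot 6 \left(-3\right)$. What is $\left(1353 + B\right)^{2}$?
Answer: $221841$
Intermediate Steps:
$B = -882$ ($B = 49 \left(-18\right) = -882$)
$\left(1353 + B\right)^{2} = \left(1353 - 882\right)^{2} = 471^{2} = 221841$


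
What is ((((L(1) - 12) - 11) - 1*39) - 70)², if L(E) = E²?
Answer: 17161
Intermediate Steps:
((((L(1) - 12) - 11) - 1*39) - 70)² = ((((1² - 12) - 11) - 1*39) - 70)² = ((((1 - 12) - 11) - 39) - 70)² = (((-11 - 11) - 39) - 70)² = ((-22 - 39) - 70)² = (-61 - 70)² = (-131)² = 17161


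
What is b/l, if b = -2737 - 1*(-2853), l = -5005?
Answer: -116/5005 ≈ -0.023177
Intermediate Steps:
b = 116 (b = -2737 + 2853 = 116)
b/l = 116/(-5005) = 116*(-1/5005) = -116/5005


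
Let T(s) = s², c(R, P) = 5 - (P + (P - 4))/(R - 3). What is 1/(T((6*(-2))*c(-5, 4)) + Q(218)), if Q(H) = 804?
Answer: 1/5160 ≈ 0.00019380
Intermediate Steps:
c(R, P) = 5 - (-4 + 2*P)/(-3 + R) (c(R, P) = 5 - (P + (-4 + P))/(-3 + R) = 5 - (-4 + 2*P)/(-3 + R))
1/(T((6*(-2))*c(-5, 4)) + Q(218)) = 1/(((6*(-2))*((-11 - 2*4 + 5*(-5))/(-3 - 5)))² + 804) = 1/((-12*(-11 - 8 - 25)/(-8))² + 804) = 1/((-(-3)*(-44)/2)² + 804) = 1/((-12*11/2)² + 804) = 1/((-66)² + 804) = 1/(4356 + 804) = 1/5160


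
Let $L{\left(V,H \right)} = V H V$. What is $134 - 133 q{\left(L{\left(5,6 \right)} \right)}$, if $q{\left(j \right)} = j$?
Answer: $-19816$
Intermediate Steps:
$L{\left(V,H \right)} = H V^{2}$ ($L{\left(V,H \right)} = H V V = H V^{2}$)
$134 - 133 q{\left(L{\left(5,6 \right)} \right)} = 134 - 133 \cdot 6 \cdot 5^{2} = 134 - 133 \cdot 6 \cdot 25 = 134 - 19950 = -19816$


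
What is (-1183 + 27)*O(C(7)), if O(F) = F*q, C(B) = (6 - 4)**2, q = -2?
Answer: 9248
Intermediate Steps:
C(B) = 4 (C(B) = 2**2 = 4)
O(F) = -2*F (O(F) = F*(-2) = -2*F)
(-1183 + 27)*O(C(7)) = (-1183 + 27)*(-2*4) = -1156*(-8) = 9248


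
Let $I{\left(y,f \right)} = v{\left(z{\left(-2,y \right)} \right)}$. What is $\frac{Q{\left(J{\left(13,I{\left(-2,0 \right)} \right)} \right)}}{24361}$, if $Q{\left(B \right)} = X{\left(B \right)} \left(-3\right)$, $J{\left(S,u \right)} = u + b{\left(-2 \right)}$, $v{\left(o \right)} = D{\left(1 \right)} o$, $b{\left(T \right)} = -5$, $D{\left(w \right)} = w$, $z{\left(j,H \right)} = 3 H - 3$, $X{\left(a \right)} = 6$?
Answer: $- \frac{18}{24361} \approx -0.00073889$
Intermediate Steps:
$z{\left(j,H \right)} = -3 + 3 H$
$v{\left(o \right)} = o$ ($v{\left(o \right)} = 1 o = o$)
$I{\left(y,f \right)} = -3 + 3 y$
$J{\left(S,u \right)} = -5 + u$ ($J{\left(S,u \right)} = u - 5 = -5 + u$)
$Q{\left(B \right)} = -18$ ($Q{\left(B \right)} = 6 \left(-3\right) = -18$)
$\frac{Q{\left(J{\left(13,I{\left(-2,0 \right)} \right)} \right)}}{24361} = - \frac{18}{24361}$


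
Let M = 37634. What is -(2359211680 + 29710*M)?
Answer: -3477317820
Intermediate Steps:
-(2359211680 + 29710*M) = -29710/(1/(79408 + 37634)) = -29710/(1/117042) = -29710/1/117042 = -29710*117042 = -3477317820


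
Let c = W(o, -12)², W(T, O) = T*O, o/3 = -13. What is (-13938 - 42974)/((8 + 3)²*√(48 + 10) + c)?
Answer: -6232546944/23985331699 + 3443176*√58/23985331699 ≈ -0.25876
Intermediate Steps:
o = -39 (o = 3*(-13) = -39)
W(T, O) = O*T
c = 219024 (c = (-12*(-39))² = 468² = 219024)
(-13938 - 42974)/((8 + 3)²*√(48 + 10) + c) = (-13938 - 42974)/((8 + 3)²*√(48 + 10) + 219024) = -56912/(11²*√58 + 219024) = -56912/(121*√58 + 219024) = -56912/(219024 + 121*√58)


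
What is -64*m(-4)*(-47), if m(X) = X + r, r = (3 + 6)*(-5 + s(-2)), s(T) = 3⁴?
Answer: 2045440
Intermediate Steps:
s(T) = 81
r = 684 (r = (3 + 6)*(-5 + 81) = 9*76 = 684)
m(X) = 684 + X (m(X) = X + 684 = 684 + X)
-64*m(-4)*(-47) = -64*(684 - 4)*(-47) = -64*680*(-47) = -43520*(-47) = 2045440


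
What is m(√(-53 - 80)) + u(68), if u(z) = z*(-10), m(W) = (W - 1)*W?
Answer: -813 - I*√133 ≈ -813.0 - 11.533*I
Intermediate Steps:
m(W) = W*(-1 + W) (m(W) = (-1 + W)*W = W*(-1 + W))
u(z) = -10*z
m(√(-53 - 80)) + u(68) = √(-53 - 80)*(-1 + √(-53 - 80)) - 10*68 = √(-133)*(-1 + √(-133)) - 680 = (I*√133)*(-1 + I*√133) - 680 = I*√133*(-1 + I*√133) - 680 = -680 + I*√133*(-1 + I*√133)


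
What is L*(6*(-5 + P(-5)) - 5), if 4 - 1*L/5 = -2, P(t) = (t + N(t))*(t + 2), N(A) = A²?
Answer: -11850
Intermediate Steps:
P(t) = (2 + t)*(t + t²) (P(t) = (t + t²)*(t + 2) = (t + t²)*(2 + t) = (2 + t)*(t + t²))
L = 30 (L = 20 - 5*(-2) = 20 + 10 = 30)
L*(6*(-5 + P(-5)) - 5) = 30*(6*(-5 - 5*(2 + (-5)² + 3*(-5))) - 5) = 30*(6*(-5 - 5*(2 + 25 - 15)) - 5) = 30*(6*(-5 - 5*12) - 5) = 30*(6*(-5 - 60) - 5) = 30*(6*(-65) - 5) = 30*(-390 - 5) = 30*(-395) = -11850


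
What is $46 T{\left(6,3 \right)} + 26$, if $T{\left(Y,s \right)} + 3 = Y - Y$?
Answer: $-112$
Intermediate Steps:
$T{\left(Y,s \right)} = -3$ ($T{\left(Y,s \right)} = -3 + \left(Y - Y\right) = -3 + 0 = -3$)
$46 T{\left(6,3 \right)} + 26 = 46 \left(-3\right) + 26 = -138 + 26 = -112$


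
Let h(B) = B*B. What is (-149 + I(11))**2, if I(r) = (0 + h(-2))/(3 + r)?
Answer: 1083681/49 ≈ 22116.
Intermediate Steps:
h(B) = B**2
I(r) = 4/(3 + r) (I(r) = (0 + (-2)**2)/(3 + r) = (0 + 4)/(3 + r) = 4/(3 + r))
(-149 + I(11))**2 = (-149 + 4/(3 + 11))**2 = (-149 + 4/14)**2 = (-149 + 4*(1/14))**2 = (-149 + 2/7)**2 = (-1041/7)**2 = 1083681/49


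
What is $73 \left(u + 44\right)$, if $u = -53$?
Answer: $-657$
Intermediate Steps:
$73 \left(u + 44\right) = 73 \left(-53 + 44\right) = 73 \left(-9\right) = -657$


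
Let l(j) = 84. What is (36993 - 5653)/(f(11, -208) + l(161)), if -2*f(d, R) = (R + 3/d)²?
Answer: -7584280/5200897 ≈ -1.4583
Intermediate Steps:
f(d, R) = -(R + 3/d)²/2
(36993 - 5653)/(f(11, -208) + l(161)) = (36993 - 5653)/(-½*(3 - 208*11)²/11² + 84) = 31340/(-½*1/121*(3 - 2288)² + 84) = 31340/(-½*1/121*(-2285)² + 84) = 31340/(-½*1/121*5221225 + 84) = 31340/(-5221225/242 + 84) = 31340/(-5200897/242) = 31340*(-242/5200897) = -7584280/5200897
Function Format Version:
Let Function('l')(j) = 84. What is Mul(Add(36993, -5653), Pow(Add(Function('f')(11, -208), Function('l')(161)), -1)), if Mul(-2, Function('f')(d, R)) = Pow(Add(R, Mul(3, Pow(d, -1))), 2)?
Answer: Rational(-7584280, 5200897) ≈ -1.4583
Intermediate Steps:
Function('f')(d, R) = Mul(Rational(-1, 2), Pow(Add(R, Mul(3, Pow(d, -1))), 2))
Mul(Add(36993, -5653), Pow(Add(Function('f')(11, -208), Function('l')(161)), -1)) = Mul(Add(36993, -5653), Pow(Add(Mul(Rational(-1, 2), Pow(11, -2), Pow(Add(3, Mul(-208, 11)), 2)), 84), -1)) = Mul(31340, Pow(Add(Mul(Rational(-1, 2), Rational(1, 121), Pow(Add(3, -2288), 2)), 84), -1)) = Mul(31340, Pow(Add(Mul(Rational(-1, 2), Rational(1, 121), Pow(-2285, 2)), 84), -1)) = Mul(31340, Pow(Add(Mul(Rational(-1, 2), Rational(1, 121), 5221225), 84), -1)) = Mul(31340, Pow(Add(Rational(-5221225, 242), 84), -1)) = Mul(31340, Pow(Rational(-5200897, 242), -1)) = Mul(31340, Rational(-242, 5200897)) = Rational(-7584280, 5200897)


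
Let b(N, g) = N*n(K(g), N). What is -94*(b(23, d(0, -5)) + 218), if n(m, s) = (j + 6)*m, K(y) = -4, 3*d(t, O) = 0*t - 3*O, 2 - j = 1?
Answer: 40044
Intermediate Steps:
j = 1 (j = 2 - 1*1 = 2 - 1 = 1)
d(t, O) = -O (d(t, O) = (0*t - 3*O)/3 = (0 - 3*O)/3 = (-3*O)/3 = -O)
n(m, s) = 7*m (n(m, s) = (1 + 6)*m = 7*m)
b(N, g) = -28*N (b(N, g) = N*(7*(-4)) = N*(-28) = -28*N)
-94*(b(23, d(0, -5)) + 218) = -94*(-28*23 + 218) = -94*(-644 + 218) = -94*(-426) = 40044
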